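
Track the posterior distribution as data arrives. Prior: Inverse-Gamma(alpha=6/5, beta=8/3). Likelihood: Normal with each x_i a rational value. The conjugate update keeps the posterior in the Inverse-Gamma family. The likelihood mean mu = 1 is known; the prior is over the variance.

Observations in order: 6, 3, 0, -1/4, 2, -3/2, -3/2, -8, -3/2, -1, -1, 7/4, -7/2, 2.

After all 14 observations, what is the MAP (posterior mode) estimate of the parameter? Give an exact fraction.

obs 1: x=6 → posterior Inverse-Gamma(17/10, 91/6)
obs 2: x=3 → posterior Inverse-Gamma(11/5, 103/6)
obs 3: x=0 → posterior Inverse-Gamma(27/10, 53/3)
obs 4: x=-1/4 → posterior Inverse-Gamma(16/5, 1771/96)
obs 5: x=2 → posterior Inverse-Gamma(37/10, 1819/96)
obs 6: x=-3/2 → posterior Inverse-Gamma(21/5, 2119/96)
obs 7: x=-3/2 → posterior Inverse-Gamma(47/10, 2419/96)
obs 8: x=-8 → posterior Inverse-Gamma(26/5, 6307/96)
obs 9: x=-3/2 → posterior Inverse-Gamma(57/10, 6607/96)
obs 10: x=-1 → posterior Inverse-Gamma(31/5, 6799/96)
obs 11: x=-1 → posterior Inverse-Gamma(67/10, 6991/96)
obs 12: x=7/4 → posterior Inverse-Gamma(36/5, 3509/48)
obs 13: x=-7/2 → posterior Inverse-Gamma(77/10, 3995/48)
obs 14: x=2 → posterior Inverse-Gamma(41/5, 4019/48)

20095/2208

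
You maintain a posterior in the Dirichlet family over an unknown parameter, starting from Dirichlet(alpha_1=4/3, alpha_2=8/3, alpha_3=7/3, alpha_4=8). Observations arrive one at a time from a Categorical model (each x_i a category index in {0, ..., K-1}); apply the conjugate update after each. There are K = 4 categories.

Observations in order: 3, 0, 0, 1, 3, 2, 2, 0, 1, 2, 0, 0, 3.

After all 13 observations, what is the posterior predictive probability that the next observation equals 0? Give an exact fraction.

19/82

obs 1: x=3 → posterior Dirichlet(4/3, 8/3, 7/3, 9)
obs 2: x=0 → posterior Dirichlet(7/3, 8/3, 7/3, 9)
obs 3: x=0 → posterior Dirichlet(10/3, 8/3, 7/3, 9)
obs 4: x=1 → posterior Dirichlet(10/3, 11/3, 7/3, 9)
obs 5: x=3 → posterior Dirichlet(10/3, 11/3, 7/3, 10)
obs 6: x=2 → posterior Dirichlet(10/3, 11/3, 10/3, 10)
obs 7: x=2 → posterior Dirichlet(10/3, 11/3, 13/3, 10)
obs 8: x=0 → posterior Dirichlet(13/3, 11/3, 13/3, 10)
obs 9: x=1 → posterior Dirichlet(13/3, 14/3, 13/3, 10)
obs 10: x=2 → posterior Dirichlet(13/3, 14/3, 16/3, 10)
obs 11: x=0 → posterior Dirichlet(16/3, 14/3, 16/3, 10)
obs 12: x=0 → posterior Dirichlet(19/3, 14/3, 16/3, 10)
obs 13: x=3 → posterior Dirichlet(19/3, 14/3, 16/3, 11)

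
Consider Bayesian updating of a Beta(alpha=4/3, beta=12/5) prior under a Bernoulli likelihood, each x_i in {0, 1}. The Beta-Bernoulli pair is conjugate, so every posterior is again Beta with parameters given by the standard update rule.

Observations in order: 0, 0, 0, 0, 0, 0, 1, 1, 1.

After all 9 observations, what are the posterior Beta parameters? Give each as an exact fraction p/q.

obs 1: x=0 → posterior Beta(4/3, 17/5)
obs 2: x=0 → posterior Beta(4/3, 22/5)
obs 3: x=0 → posterior Beta(4/3, 27/5)
obs 4: x=0 → posterior Beta(4/3, 32/5)
obs 5: x=0 → posterior Beta(4/3, 37/5)
obs 6: x=0 → posterior Beta(4/3, 42/5)
obs 7: x=1 → posterior Beta(7/3, 42/5)
obs 8: x=1 → posterior Beta(10/3, 42/5)
obs 9: x=1 → posterior Beta(13/3, 42/5)

alpha=13/3, beta=42/5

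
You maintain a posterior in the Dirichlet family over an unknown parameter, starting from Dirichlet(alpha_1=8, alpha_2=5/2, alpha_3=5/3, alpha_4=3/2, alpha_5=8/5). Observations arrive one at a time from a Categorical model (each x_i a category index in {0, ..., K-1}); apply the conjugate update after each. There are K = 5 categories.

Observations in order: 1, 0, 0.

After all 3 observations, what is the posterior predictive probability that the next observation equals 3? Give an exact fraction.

obs 1: x=1 → posterior Dirichlet(8, 7/2, 5/3, 3/2, 8/5)
obs 2: x=0 → posterior Dirichlet(9, 7/2, 5/3, 3/2, 8/5)
obs 3: x=0 → posterior Dirichlet(10, 7/2, 5/3, 3/2, 8/5)

45/548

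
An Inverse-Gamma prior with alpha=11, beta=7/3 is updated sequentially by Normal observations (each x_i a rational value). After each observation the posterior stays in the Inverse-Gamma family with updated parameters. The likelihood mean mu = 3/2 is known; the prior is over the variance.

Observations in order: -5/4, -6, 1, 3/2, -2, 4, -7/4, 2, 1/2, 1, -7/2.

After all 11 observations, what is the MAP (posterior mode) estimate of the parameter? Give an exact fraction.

obs 1: x=-5/4 → posterior Inverse-Gamma(23/2, 587/96)
obs 2: x=-6 → posterior Inverse-Gamma(12, 3287/96)
obs 3: x=1 → posterior Inverse-Gamma(25/2, 3299/96)
obs 4: x=3/2 → posterior Inverse-Gamma(13, 3299/96)
obs 5: x=-2 → posterior Inverse-Gamma(27/2, 3887/96)
obs 6: x=4 → posterior Inverse-Gamma(14, 4187/96)
obs 7: x=-7/4 → posterior Inverse-Gamma(29/2, 2347/48)
obs 8: x=2 → posterior Inverse-Gamma(15, 2353/48)
obs 9: x=1/2 → posterior Inverse-Gamma(31/2, 2377/48)
obs 10: x=1 → posterior Inverse-Gamma(16, 2383/48)
obs 11: x=-7/2 → posterior Inverse-Gamma(33/2, 2983/48)

2983/840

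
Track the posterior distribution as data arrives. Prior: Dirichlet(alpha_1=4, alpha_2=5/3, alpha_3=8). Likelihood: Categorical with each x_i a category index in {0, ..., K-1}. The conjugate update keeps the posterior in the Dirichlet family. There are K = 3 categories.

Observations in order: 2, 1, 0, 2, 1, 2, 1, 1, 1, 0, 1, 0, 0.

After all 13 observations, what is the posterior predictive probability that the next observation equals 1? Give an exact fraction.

obs 1: x=2 → posterior Dirichlet(4, 5/3, 9)
obs 2: x=1 → posterior Dirichlet(4, 8/3, 9)
obs 3: x=0 → posterior Dirichlet(5, 8/3, 9)
obs 4: x=2 → posterior Dirichlet(5, 8/3, 10)
obs 5: x=1 → posterior Dirichlet(5, 11/3, 10)
obs 6: x=2 → posterior Dirichlet(5, 11/3, 11)
obs 7: x=1 → posterior Dirichlet(5, 14/3, 11)
obs 8: x=1 → posterior Dirichlet(5, 17/3, 11)
obs 9: x=1 → posterior Dirichlet(5, 20/3, 11)
obs 10: x=0 → posterior Dirichlet(6, 20/3, 11)
obs 11: x=1 → posterior Dirichlet(6, 23/3, 11)
obs 12: x=0 → posterior Dirichlet(7, 23/3, 11)
obs 13: x=0 → posterior Dirichlet(8, 23/3, 11)

23/80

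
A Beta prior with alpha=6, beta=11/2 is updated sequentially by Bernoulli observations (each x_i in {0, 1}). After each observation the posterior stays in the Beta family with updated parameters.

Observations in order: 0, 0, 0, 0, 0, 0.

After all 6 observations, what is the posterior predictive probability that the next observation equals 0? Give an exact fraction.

obs 1: x=0 → posterior Beta(6, 13/2)
obs 2: x=0 → posterior Beta(6, 15/2)
obs 3: x=0 → posterior Beta(6, 17/2)
obs 4: x=0 → posterior Beta(6, 19/2)
obs 5: x=0 → posterior Beta(6, 21/2)
obs 6: x=0 → posterior Beta(6, 23/2)

23/35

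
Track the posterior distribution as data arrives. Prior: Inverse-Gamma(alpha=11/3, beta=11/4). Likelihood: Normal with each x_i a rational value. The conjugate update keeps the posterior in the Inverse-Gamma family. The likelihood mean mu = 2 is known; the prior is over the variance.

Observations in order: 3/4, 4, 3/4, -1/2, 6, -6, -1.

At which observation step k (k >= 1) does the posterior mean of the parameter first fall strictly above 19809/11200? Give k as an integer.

obs 1: x=3/4 → posterior Inverse-Gamma(25/6, 113/32)
obs 2: x=4 → posterior Inverse-Gamma(14/3, 177/32)
obs 3: x=3/4 → posterior Inverse-Gamma(31/6, 101/16)
obs 4: x=-1/2 → posterior Inverse-Gamma(17/3, 151/16)
obs 5: x=6 → posterior Inverse-Gamma(37/6, 279/16)
obs 6: x=-6 → posterior Inverse-Gamma(20/3, 791/16)
obs 7: x=-1 → posterior Inverse-Gamma(43/6, 863/16)

k = 4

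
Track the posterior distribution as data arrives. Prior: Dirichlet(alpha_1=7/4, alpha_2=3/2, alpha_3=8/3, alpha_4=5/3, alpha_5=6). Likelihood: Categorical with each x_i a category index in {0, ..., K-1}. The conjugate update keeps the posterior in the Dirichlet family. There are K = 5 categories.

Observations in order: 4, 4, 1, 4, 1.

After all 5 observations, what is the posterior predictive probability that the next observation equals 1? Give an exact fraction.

obs 1: x=4 → posterior Dirichlet(7/4, 3/2, 8/3, 5/3, 7)
obs 2: x=4 → posterior Dirichlet(7/4, 3/2, 8/3, 5/3, 8)
obs 3: x=1 → posterior Dirichlet(7/4, 5/2, 8/3, 5/3, 8)
obs 4: x=4 → posterior Dirichlet(7/4, 5/2, 8/3, 5/3, 9)
obs 5: x=1 → posterior Dirichlet(7/4, 7/2, 8/3, 5/3, 9)

42/223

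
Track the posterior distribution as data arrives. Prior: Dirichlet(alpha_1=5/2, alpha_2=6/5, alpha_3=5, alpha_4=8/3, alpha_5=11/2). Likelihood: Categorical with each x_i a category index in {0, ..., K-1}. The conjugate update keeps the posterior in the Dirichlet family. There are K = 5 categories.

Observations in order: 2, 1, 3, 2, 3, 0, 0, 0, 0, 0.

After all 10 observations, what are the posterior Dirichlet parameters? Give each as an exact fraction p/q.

alpha_1=15/2, alpha_2=11/5, alpha_3=7, alpha_4=14/3, alpha_5=11/2

obs 1: x=2 → posterior Dirichlet(5/2, 6/5, 6, 8/3, 11/2)
obs 2: x=1 → posterior Dirichlet(5/2, 11/5, 6, 8/3, 11/2)
obs 3: x=3 → posterior Dirichlet(5/2, 11/5, 6, 11/3, 11/2)
obs 4: x=2 → posterior Dirichlet(5/2, 11/5, 7, 11/3, 11/2)
obs 5: x=3 → posterior Dirichlet(5/2, 11/5, 7, 14/3, 11/2)
obs 6: x=0 → posterior Dirichlet(7/2, 11/5, 7, 14/3, 11/2)
obs 7: x=0 → posterior Dirichlet(9/2, 11/5, 7, 14/3, 11/2)
obs 8: x=0 → posterior Dirichlet(11/2, 11/5, 7, 14/3, 11/2)
obs 9: x=0 → posterior Dirichlet(13/2, 11/5, 7, 14/3, 11/2)
obs 10: x=0 → posterior Dirichlet(15/2, 11/5, 7, 14/3, 11/2)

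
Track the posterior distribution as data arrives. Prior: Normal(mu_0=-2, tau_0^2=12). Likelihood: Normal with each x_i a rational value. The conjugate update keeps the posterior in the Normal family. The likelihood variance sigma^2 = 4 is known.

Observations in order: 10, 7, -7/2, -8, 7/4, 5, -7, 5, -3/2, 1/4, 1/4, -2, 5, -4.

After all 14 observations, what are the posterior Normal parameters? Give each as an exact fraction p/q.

obs 1: x=10 → posterior Normal(7, 3)
obs 2: x=7 → posterior Normal(7, 12/7)
obs 3: x=-7/2 → posterior Normal(77/20, 6/5)
obs 4: x=-8 → posterior Normal(29/26, 12/13)
obs 5: x=7/4 → posterior Normal(79/64, 3/4)
obs 6: x=5 → posterior Normal(139/76, 12/19)
obs 7: x=-7 → posterior Normal(5/8, 6/11)
obs 8: x=5 → posterior Normal(23/20, 12/25)
obs 9: x=-3/2 → posterior Normal(97/112, 3/7)
obs 10: x=1/4 → posterior Normal(25/31, 12/31)
obs 11: x=1/4 → posterior Normal(103/136, 6/17)
obs 12: x=-2 → posterior Normal(79/148, 12/37)
obs 13: x=5 → posterior Normal(139/160, 3/10)
obs 14: x=-4 → posterior Normal(91/172, 12/43)

mu_0=91/172, tau_0^2=12/43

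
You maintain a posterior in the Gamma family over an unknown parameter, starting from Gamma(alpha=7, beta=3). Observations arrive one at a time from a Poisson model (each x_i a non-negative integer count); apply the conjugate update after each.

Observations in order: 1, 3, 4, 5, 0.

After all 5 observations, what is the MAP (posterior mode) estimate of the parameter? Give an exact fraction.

obs 1: x=1 → posterior Gamma(8, 4)
obs 2: x=3 → posterior Gamma(11, 5)
obs 3: x=4 → posterior Gamma(15, 6)
obs 4: x=5 → posterior Gamma(20, 7)
obs 5: x=0 → posterior Gamma(20, 8)

19/8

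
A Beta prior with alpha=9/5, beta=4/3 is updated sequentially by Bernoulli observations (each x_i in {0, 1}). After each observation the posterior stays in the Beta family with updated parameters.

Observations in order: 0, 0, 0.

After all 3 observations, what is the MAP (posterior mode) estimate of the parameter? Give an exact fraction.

obs 1: x=0 → posterior Beta(9/5, 7/3)
obs 2: x=0 → posterior Beta(9/5, 10/3)
obs 3: x=0 → posterior Beta(9/5, 13/3)

6/31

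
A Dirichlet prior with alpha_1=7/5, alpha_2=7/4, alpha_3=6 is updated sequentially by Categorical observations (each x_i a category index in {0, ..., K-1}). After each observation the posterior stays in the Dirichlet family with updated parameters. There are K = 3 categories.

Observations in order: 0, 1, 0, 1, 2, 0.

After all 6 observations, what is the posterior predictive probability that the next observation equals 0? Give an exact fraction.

obs 1: x=0 → posterior Dirichlet(12/5, 7/4, 6)
obs 2: x=1 → posterior Dirichlet(12/5, 11/4, 6)
obs 3: x=0 → posterior Dirichlet(17/5, 11/4, 6)
obs 4: x=1 → posterior Dirichlet(17/5, 15/4, 6)
obs 5: x=2 → posterior Dirichlet(17/5, 15/4, 7)
obs 6: x=0 → posterior Dirichlet(22/5, 15/4, 7)

88/303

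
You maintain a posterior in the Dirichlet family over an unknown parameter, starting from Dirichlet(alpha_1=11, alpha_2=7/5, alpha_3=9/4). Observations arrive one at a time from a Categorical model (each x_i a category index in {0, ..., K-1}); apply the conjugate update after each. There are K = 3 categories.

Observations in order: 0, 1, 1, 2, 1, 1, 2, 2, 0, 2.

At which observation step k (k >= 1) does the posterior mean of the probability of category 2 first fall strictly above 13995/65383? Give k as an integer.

k = 8

obs 1: x=0 → posterior Dirichlet(12, 7/5, 9/4)
obs 2: x=1 → posterior Dirichlet(12, 12/5, 9/4)
obs 3: x=1 → posterior Dirichlet(12, 17/5, 9/4)
obs 4: x=2 → posterior Dirichlet(12, 17/5, 13/4)
obs 5: x=1 → posterior Dirichlet(12, 22/5, 13/4)
obs 6: x=1 → posterior Dirichlet(12, 27/5, 13/4)
obs 7: x=2 → posterior Dirichlet(12, 27/5, 17/4)
obs 8: x=2 → posterior Dirichlet(12, 27/5, 21/4)
obs 9: x=0 → posterior Dirichlet(13, 27/5, 21/4)
obs 10: x=2 → posterior Dirichlet(13, 27/5, 25/4)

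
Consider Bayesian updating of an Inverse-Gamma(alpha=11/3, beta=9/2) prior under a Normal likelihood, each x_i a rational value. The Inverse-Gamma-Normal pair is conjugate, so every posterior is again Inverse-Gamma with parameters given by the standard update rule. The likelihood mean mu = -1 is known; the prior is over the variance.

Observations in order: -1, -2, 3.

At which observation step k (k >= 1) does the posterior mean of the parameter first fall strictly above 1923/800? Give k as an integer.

k = 3

obs 1: x=-1 → posterior Inverse-Gamma(25/6, 9/2)
obs 2: x=-2 → posterior Inverse-Gamma(14/3, 5)
obs 3: x=3 → posterior Inverse-Gamma(31/6, 13)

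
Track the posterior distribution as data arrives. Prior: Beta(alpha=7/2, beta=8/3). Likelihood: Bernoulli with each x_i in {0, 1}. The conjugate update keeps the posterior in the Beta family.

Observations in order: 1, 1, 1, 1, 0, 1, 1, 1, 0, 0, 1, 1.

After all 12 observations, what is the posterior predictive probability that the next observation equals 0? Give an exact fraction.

34/109

obs 1: x=1 → posterior Beta(9/2, 8/3)
obs 2: x=1 → posterior Beta(11/2, 8/3)
obs 3: x=1 → posterior Beta(13/2, 8/3)
obs 4: x=1 → posterior Beta(15/2, 8/3)
obs 5: x=0 → posterior Beta(15/2, 11/3)
obs 6: x=1 → posterior Beta(17/2, 11/3)
obs 7: x=1 → posterior Beta(19/2, 11/3)
obs 8: x=1 → posterior Beta(21/2, 11/3)
obs 9: x=0 → posterior Beta(21/2, 14/3)
obs 10: x=0 → posterior Beta(21/2, 17/3)
obs 11: x=1 → posterior Beta(23/2, 17/3)
obs 12: x=1 → posterior Beta(25/2, 17/3)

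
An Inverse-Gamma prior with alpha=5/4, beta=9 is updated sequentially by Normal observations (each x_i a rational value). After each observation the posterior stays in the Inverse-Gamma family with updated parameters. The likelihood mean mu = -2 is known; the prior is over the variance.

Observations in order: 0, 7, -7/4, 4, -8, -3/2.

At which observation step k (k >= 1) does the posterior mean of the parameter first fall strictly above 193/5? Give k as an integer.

obs 1: x=0 → posterior Inverse-Gamma(7/4, 11)
obs 2: x=7 → posterior Inverse-Gamma(9/4, 103/2)
obs 3: x=-7/4 → posterior Inverse-Gamma(11/4, 1649/32)
obs 4: x=4 → posterior Inverse-Gamma(13/4, 2225/32)
obs 5: x=-8 → posterior Inverse-Gamma(15/4, 2801/32)
obs 6: x=-3/2 → posterior Inverse-Gamma(17/4, 2805/32)

k = 2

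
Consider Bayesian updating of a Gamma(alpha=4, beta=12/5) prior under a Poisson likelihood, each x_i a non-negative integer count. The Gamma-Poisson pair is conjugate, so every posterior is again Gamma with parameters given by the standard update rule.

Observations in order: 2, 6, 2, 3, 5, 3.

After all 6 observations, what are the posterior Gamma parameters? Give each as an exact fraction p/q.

obs 1: x=2 → posterior Gamma(6, 17/5)
obs 2: x=6 → posterior Gamma(12, 22/5)
obs 3: x=2 → posterior Gamma(14, 27/5)
obs 4: x=3 → posterior Gamma(17, 32/5)
obs 5: x=5 → posterior Gamma(22, 37/5)
obs 6: x=3 → posterior Gamma(25, 42/5)

alpha=25, beta=42/5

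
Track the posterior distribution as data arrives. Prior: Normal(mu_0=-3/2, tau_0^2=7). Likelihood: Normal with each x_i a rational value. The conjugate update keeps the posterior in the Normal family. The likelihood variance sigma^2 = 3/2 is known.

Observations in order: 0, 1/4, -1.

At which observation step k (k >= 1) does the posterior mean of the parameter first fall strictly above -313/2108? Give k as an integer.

obs 1: x=0 → posterior Normal(-9/34, 21/17)
obs 2: x=1/4 → posterior Normal(-1/31, 21/31)
obs 3: x=-1 → posterior Normal(-1/3, 7/15)

k = 2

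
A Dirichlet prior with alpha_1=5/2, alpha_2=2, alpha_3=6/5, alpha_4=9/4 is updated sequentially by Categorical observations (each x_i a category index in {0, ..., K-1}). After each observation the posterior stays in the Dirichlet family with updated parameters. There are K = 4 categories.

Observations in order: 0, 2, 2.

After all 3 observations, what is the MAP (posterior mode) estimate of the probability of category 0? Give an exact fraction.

50/139

obs 1: x=0 → posterior Dirichlet(7/2, 2, 6/5, 9/4)
obs 2: x=2 → posterior Dirichlet(7/2, 2, 11/5, 9/4)
obs 3: x=2 → posterior Dirichlet(7/2, 2, 16/5, 9/4)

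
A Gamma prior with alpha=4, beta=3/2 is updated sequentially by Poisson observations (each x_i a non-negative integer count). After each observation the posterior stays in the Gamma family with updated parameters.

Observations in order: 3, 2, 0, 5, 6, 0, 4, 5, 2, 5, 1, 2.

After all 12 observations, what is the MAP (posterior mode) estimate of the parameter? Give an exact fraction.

76/27

obs 1: x=3 → posterior Gamma(7, 5/2)
obs 2: x=2 → posterior Gamma(9, 7/2)
obs 3: x=0 → posterior Gamma(9, 9/2)
obs 4: x=5 → posterior Gamma(14, 11/2)
obs 5: x=6 → posterior Gamma(20, 13/2)
obs 6: x=0 → posterior Gamma(20, 15/2)
obs 7: x=4 → posterior Gamma(24, 17/2)
obs 8: x=5 → posterior Gamma(29, 19/2)
obs 9: x=2 → posterior Gamma(31, 21/2)
obs 10: x=5 → posterior Gamma(36, 23/2)
obs 11: x=1 → posterior Gamma(37, 25/2)
obs 12: x=2 → posterior Gamma(39, 27/2)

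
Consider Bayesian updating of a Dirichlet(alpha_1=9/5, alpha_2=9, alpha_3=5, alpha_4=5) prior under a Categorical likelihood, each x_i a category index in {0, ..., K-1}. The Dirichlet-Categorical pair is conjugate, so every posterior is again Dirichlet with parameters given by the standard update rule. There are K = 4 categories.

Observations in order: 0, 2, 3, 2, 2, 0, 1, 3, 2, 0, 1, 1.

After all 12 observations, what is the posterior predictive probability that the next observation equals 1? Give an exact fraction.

obs 1: x=0 → posterior Dirichlet(14/5, 9, 5, 5)
obs 2: x=2 → posterior Dirichlet(14/5, 9, 6, 5)
obs 3: x=3 → posterior Dirichlet(14/5, 9, 6, 6)
obs 4: x=2 → posterior Dirichlet(14/5, 9, 7, 6)
obs 5: x=2 → posterior Dirichlet(14/5, 9, 8, 6)
obs 6: x=0 → posterior Dirichlet(19/5, 9, 8, 6)
obs 7: x=1 → posterior Dirichlet(19/5, 10, 8, 6)
obs 8: x=3 → posterior Dirichlet(19/5, 10, 8, 7)
obs 9: x=2 → posterior Dirichlet(19/5, 10, 9, 7)
obs 10: x=0 → posterior Dirichlet(24/5, 10, 9, 7)
obs 11: x=1 → posterior Dirichlet(24/5, 11, 9, 7)
obs 12: x=1 → posterior Dirichlet(24/5, 12, 9, 7)

15/41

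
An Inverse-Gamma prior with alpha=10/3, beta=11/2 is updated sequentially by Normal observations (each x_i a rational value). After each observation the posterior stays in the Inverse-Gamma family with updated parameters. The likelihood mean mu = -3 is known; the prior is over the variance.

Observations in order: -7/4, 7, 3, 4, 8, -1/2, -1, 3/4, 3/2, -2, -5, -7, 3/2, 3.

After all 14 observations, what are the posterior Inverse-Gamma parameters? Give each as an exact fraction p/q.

obs 1: x=-7/4 → posterior Inverse-Gamma(23/6, 201/32)
obs 2: x=7 → posterior Inverse-Gamma(13/3, 1801/32)
obs 3: x=3 → posterior Inverse-Gamma(29/6, 2377/32)
obs 4: x=4 → posterior Inverse-Gamma(16/3, 3161/32)
obs 5: x=8 → posterior Inverse-Gamma(35/6, 5097/32)
obs 6: x=-1/2 → posterior Inverse-Gamma(19/3, 5197/32)
obs 7: x=-1 → posterior Inverse-Gamma(41/6, 5261/32)
obs 8: x=3/4 → posterior Inverse-Gamma(22/3, 2743/16)
obs 9: x=3/2 → posterior Inverse-Gamma(47/6, 2905/16)
obs 10: x=-2 → posterior Inverse-Gamma(25/3, 2913/16)
obs 11: x=-5 → posterior Inverse-Gamma(53/6, 2945/16)
obs 12: x=-7 → posterior Inverse-Gamma(28/3, 3073/16)
obs 13: x=3/2 → posterior Inverse-Gamma(59/6, 3235/16)
obs 14: x=3 → posterior Inverse-Gamma(31/3, 3523/16)

alpha=31/3, beta=3523/16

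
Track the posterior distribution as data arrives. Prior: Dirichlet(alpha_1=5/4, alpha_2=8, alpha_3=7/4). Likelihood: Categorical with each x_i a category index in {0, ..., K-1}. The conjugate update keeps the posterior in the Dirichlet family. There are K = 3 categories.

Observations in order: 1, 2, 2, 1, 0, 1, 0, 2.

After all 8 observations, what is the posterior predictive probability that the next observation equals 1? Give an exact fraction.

obs 1: x=1 → posterior Dirichlet(5/4, 9, 7/4)
obs 2: x=2 → posterior Dirichlet(5/4, 9, 11/4)
obs 3: x=2 → posterior Dirichlet(5/4, 9, 15/4)
obs 4: x=1 → posterior Dirichlet(5/4, 10, 15/4)
obs 5: x=0 → posterior Dirichlet(9/4, 10, 15/4)
obs 6: x=1 → posterior Dirichlet(9/4, 11, 15/4)
obs 7: x=0 → posterior Dirichlet(13/4, 11, 15/4)
obs 8: x=2 → posterior Dirichlet(13/4, 11, 19/4)

11/19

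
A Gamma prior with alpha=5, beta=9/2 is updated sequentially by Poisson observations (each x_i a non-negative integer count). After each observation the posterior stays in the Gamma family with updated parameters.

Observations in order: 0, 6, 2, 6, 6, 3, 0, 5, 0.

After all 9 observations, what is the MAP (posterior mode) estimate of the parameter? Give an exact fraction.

obs 1: x=0 → posterior Gamma(5, 11/2)
obs 2: x=6 → posterior Gamma(11, 13/2)
obs 3: x=2 → posterior Gamma(13, 15/2)
obs 4: x=6 → posterior Gamma(19, 17/2)
obs 5: x=6 → posterior Gamma(25, 19/2)
obs 6: x=3 → posterior Gamma(28, 21/2)
obs 7: x=0 → posterior Gamma(28, 23/2)
obs 8: x=5 → posterior Gamma(33, 25/2)
obs 9: x=0 → posterior Gamma(33, 27/2)

64/27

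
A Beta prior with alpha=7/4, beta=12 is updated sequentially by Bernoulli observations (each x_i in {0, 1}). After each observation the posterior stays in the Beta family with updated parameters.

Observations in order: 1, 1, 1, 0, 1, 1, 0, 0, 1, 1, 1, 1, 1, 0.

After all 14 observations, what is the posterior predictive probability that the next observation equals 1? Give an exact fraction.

obs 1: x=1 → posterior Beta(11/4, 12)
obs 2: x=1 → posterior Beta(15/4, 12)
obs 3: x=1 → posterior Beta(19/4, 12)
obs 4: x=0 → posterior Beta(19/4, 13)
obs 5: x=1 → posterior Beta(23/4, 13)
obs 6: x=1 → posterior Beta(27/4, 13)
obs 7: x=0 → posterior Beta(27/4, 14)
obs 8: x=0 → posterior Beta(27/4, 15)
obs 9: x=1 → posterior Beta(31/4, 15)
obs 10: x=1 → posterior Beta(35/4, 15)
obs 11: x=1 → posterior Beta(39/4, 15)
obs 12: x=1 → posterior Beta(43/4, 15)
obs 13: x=1 → posterior Beta(47/4, 15)
obs 14: x=0 → posterior Beta(47/4, 16)

47/111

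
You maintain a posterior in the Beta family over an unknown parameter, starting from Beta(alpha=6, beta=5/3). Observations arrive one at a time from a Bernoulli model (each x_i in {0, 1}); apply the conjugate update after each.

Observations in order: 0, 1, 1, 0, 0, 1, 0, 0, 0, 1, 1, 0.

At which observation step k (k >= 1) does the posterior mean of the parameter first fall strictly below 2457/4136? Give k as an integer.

k = 8

obs 1: x=0 → posterior Beta(6, 8/3)
obs 2: x=1 → posterior Beta(7, 8/3)
obs 3: x=1 → posterior Beta(8, 8/3)
obs 4: x=0 → posterior Beta(8, 11/3)
obs 5: x=0 → posterior Beta(8, 14/3)
obs 6: x=1 → posterior Beta(9, 14/3)
obs 7: x=0 → posterior Beta(9, 17/3)
obs 8: x=0 → posterior Beta(9, 20/3)
obs 9: x=0 → posterior Beta(9, 23/3)
obs 10: x=1 → posterior Beta(10, 23/3)
obs 11: x=1 → posterior Beta(11, 23/3)
obs 12: x=0 → posterior Beta(11, 26/3)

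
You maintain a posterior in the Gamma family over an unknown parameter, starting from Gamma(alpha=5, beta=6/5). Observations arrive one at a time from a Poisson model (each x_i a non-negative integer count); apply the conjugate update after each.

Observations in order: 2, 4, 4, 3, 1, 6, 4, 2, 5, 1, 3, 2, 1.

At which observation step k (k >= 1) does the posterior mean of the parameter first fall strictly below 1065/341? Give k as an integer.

obs 1: x=2 → posterior Gamma(7, 11/5)
obs 2: x=4 → posterior Gamma(11, 16/5)
obs 3: x=4 → posterior Gamma(15, 21/5)
obs 4: x=3 → posterior Gamma(18, 26/5)
obs 5: x=1 → posterior Gamma(19, 31/5)
obs 6: x=6 → posterior Gamma(25, 36/5)
obs 7: x=4 → posterior Gamma(29, 41/5)
obs 8: x=2 → posterior Gamma(31, 46/5)
obs 9: x=5 → posterior Gamma(36, 51/5)
obs 10: x=1 → posterior Gamma(37, 56/5)
obs 11: x=3 → posterior Gamma(40, 61/5)
obs 12: x=2 → posterior Gamma(42, 66/5)
obs 13: x=1 → posterior Gamma(43, 71/5)

k = 5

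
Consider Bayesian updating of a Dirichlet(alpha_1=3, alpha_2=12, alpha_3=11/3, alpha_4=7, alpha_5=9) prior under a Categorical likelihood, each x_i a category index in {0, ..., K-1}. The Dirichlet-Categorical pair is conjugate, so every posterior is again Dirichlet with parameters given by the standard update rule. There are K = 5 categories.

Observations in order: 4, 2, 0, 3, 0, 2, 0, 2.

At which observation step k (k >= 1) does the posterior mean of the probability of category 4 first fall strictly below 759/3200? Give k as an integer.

obs 1: x=4 → posterior Dirichlet(3, 12, 11/3, 7, 10)
obs 2: x=2 → posterior Dirichlet(3, 12, 14/3, 7, 10)
obs 3: x=0 → posterior Dirichlet(4, 12, 14/3, 7, 10)
obs 4: x=3 → posterior Dirichlet(4, 12, 14/3, 8, 10)
obs 5: x=0 → posterior Dirichlet(5, 12, 14/3, 8, 10)
obs 6: x=2 → posterior Dirichlet(5, 12, 17/3, 8, 10)
obs 7: x=0 → posterior Dirichlet(6, 12, 17/3, 8, 10)
obs 8: x=2 → posterior Dirichlet(6, 12, 20/3, 8, 10)

k = 8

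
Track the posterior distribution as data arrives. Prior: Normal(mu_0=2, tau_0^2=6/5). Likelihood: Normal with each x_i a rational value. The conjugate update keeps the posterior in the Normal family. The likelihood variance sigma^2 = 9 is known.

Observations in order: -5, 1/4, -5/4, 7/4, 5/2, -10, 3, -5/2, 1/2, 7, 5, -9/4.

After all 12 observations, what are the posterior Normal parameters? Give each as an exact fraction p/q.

mu_0=28/39, tau_0^2=6/13

obs 1: x=-5 → posterior Normal(20/17, 18/17)
obs 2: x=1/4 → posterior Normal(41/38, 18/19)
obs 3: x=-5/4 → posterior Normal(6/7, 6/7)
obs 4: x=7/4 → posterior Normal(43/46, 18/23)
obs 5: x=5/2 → posterior Normal(53/50, 18/25)
obs 6: x=-10 → posterior Normal(13/54, 2/3)
obs 7: x=3 → posterior Normal(25/58, 18/29)
obs 8: x=-5/2 → posterior Normal(15/62, 18/31)
obs 9: x=1/2 → posterior Normal(17/66, 6/11)
obs 10: x=7 → posterior Normal(9/14, 18/35)
obs 11: x=5 → posterior Normal(65/74, 18/37)
obs 12: x=-9/4 → posterior Normal(28/39, 6/13)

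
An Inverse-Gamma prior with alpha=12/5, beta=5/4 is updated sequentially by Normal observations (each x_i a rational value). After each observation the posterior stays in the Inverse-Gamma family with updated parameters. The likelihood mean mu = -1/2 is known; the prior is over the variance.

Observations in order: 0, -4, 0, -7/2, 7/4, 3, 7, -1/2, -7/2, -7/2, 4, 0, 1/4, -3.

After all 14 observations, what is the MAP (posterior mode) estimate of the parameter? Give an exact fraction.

5725/832

obs 1: x=0 → posterior Inverse-Gamma(29/10, 11/8)
obs 2: x=-4 → posterior Inverse-Gamma(17/5, 15/2)
obs 3: x=0 → posterior Inverse-Gamma(39/10, 61/8)
obs 4: x=-7/2 → posterior Inverse-Gamma(22/5, 97/8)
obs 5: x=7/4 → posterior Inverse-Gamma(49/10, 469/32)
obs 6: x=3 → posterior Inverse-Gamma(27/5, 665/32)
obs 7: x=7 → posterior Inverse-Gamma(59/10, 1565/32)
obs 8: x=-1/2 → posterior Inverse-Gamma(32/5, 1565/32)
obs 9: x=-7/2 → posterior Inverse-Gamma(69/10, 1709/32)
obs 10: x=-7/2 → posterior Inverse-Gamma(37/5, 1853/32)
obs 11: x=4 → posterior Inverse-Gamma(79/10, 2177/32)
obs 12: x=0 → posterior Inverse-Gamma(42/5, 2181/32)
obs 13: x=1/4 → posterior Inverse-Gamma(89/10, 1095/16)
obs 14: x=-3 → posterior Inverse-Gamma(47/5, 1145/16)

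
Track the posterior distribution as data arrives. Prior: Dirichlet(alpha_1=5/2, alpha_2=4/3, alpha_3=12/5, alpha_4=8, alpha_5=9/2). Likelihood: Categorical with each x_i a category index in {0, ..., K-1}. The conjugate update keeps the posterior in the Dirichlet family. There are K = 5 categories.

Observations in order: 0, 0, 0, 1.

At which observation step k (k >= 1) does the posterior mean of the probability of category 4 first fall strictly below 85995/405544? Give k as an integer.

obs 1: x=0 → posterior Dirichlet(7/2, 4/3, 12/5, 8, 9/2)
obs 2: x=0 → posterior Dirichlet(9/2, 4/3, 12/5, 8, 9/2)
obs 3: x=0 → posterior Dirichlet(11/2, 4/3, 12/5, 8, 9/2)
obs 4: x=1 → posterior Dirichlet(11/2, 7/3, 12/5, 8, 9/2)

k = 3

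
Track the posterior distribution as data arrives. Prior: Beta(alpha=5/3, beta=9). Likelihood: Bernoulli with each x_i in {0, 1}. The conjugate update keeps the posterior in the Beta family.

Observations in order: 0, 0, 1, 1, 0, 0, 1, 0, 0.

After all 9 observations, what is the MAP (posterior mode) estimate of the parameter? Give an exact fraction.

obs 1: x=0 → posterior Beta(5/3, 10)
obs 2: x=0 → posterior Beta(5/3, 11)
obs 3: x=1 → posterior Beta(8/3, 11)
obs 4: x=1 → posterior Beta(11/3, 11)
obs 5: x=0 → posterior Beta(11/3, 12)
obs 6: x=0 → posterior Beta(11/3, 13)
obs 7: x=1 → posterior Beta(14/3, 13)
obs 8: x=0 → posterior Beta(14/3, 14)
obs 9: x=0 → posterior Beta(14/3, 15)

11/53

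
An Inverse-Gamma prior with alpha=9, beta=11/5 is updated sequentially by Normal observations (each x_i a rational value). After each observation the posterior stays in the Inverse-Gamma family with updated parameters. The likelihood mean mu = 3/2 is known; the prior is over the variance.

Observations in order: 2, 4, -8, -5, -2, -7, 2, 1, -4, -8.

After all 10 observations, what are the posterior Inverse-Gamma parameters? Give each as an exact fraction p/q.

alpha=14, beta=3489/20

obs 1: x=2 → posterior Inverse-Gamma(19/2, 93/40)
obs 2: x=4 → posterior Inverse-Gamma(10, 109/20)
obs 3: x=-8 → posterior Inverse-Gamma(21/2, 2023/40)
obs 4: x=-5 → posterior Inverse-Gamma(11, 717/10)
obs 5: x=-2 → posterior Inverse-Gamma(23/2, 3113/40)
obs 6: x=-7 → posterior Inverse-Gamma(12, 2279/20)
obs 7: x=2 → posterior Inverse-Gamma(25/2, 4563/40)
obs 8: x=1 → posterior Inverse-Gamma(13, 571/5)
obs 9: x=-4 → posterior Inverse-Gamma(27/2, 5173/40)
obs 10: x=-8 → posterior Inverse-Gamma(14, 3489/20)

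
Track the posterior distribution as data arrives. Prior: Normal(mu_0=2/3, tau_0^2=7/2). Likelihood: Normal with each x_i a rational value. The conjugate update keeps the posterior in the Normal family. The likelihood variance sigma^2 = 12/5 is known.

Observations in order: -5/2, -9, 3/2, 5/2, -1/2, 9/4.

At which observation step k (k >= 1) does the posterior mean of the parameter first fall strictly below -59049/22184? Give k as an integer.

obs 1: x=-5/2 → posterior Normal(-143/118, 84/59)
obs 2: x=-9 → posterior Normal(-773/188, 42/47)
obs 3: x=3/2 → posterior Normal(-334/129, 28/43)
obs 4: x=5/2 → posterior Normal(-493/328, 21/41)
obs 5: x=-1/2 → posterior Normal(-264/199, 84/199)
obs 6: x=9/4 → posterior Normal(-19/24, 14/39)

k = 2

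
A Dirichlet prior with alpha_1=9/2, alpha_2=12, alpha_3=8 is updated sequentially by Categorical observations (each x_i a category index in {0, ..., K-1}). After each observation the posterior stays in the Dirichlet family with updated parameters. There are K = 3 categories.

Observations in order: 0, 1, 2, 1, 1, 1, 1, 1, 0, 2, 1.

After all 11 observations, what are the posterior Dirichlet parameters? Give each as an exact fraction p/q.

alpha_1=13/2, alpha_2=19, alpha_3=10

obs 1: x=0 → posterior Dirichlet(11/2, 12, 8)
obs 2: x=1 → posterior Dirichlet(11/2, 13, 8)
obs 3: x=2 → posterior Dirichlet(11/2, 13, 9)
obs 4: x=1 → posterior Dirichlet(11/2, 14, 9)
obs 5: x=1 → posterior Dirichlet(11/2, 15, 9)
obs 6: x=1 → posterior Dirichlet(11/2, 16, 9)
obs 7: x=1 → posterior Dirichlet(11/2, 17, 9)
obs 8: x=1 → posterior Dirichlet(11/2, 18, 9)
obs 9: x=0 → posterior Dirichlet(13/2, 18, 9)
obs 10: x=2 → posterior Dirichlet(13/2, 18, 10)
obs 11: x=1 → posterior Dirichlet(13/2, 19, 10)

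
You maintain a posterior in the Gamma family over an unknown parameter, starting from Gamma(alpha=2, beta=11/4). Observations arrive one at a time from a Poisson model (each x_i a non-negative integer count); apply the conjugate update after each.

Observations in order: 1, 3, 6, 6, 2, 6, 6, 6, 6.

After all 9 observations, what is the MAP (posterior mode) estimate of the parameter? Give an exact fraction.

obs 1: x=1 → posterior Gamma(3, 15/4)
obs 2: x=3 → posterior Gamma(6, 19/4)
obs 3: x=6 → posterior Gamma(12, 23/4)
obs 4: x=6 → posterior Gamma(18, 27/4)
obs 5: x=2 → posterior Gamma(20, 31/4)
obs 6: x=6 → posterior Gamma(26, 35/4)
obs 7: x=6 → posterior Gamma(32, 39/4)
obs 8: x=6 → posterior Gamma(38, 43/4)
obs 9: x=6 → posterior Gamma(44, 47/4)

172/47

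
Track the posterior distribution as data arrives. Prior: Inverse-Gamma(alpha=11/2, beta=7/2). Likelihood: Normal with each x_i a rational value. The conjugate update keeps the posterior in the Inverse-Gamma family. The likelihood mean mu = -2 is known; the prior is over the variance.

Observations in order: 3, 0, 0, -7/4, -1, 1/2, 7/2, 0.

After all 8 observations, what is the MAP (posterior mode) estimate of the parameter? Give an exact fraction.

435/112

obs 1: x=3 → posterior Inverse-Gamma(6, 16)
obs 2: x=0 → posterior Inverse-Gamma(13/2, 18)
obs 3: x=0 → posterior Inverse-Gamma(7, 20)
obs 4: x=-7/4 → posterior Inverse-Gamma(15/2, 641/32)
obs 5: x=-1 → posterior Inverse-Gamma(8, 657/32)
obs 6: x=1/2 → posterior Inverse-Gamma(17/2, 757/32)
obs 7: x=7/2 → posterior Inverse-Gamma(9, 1241/32)
obs 8: x=0 → posterior Inverse-Gamma(19/2, 1305/32)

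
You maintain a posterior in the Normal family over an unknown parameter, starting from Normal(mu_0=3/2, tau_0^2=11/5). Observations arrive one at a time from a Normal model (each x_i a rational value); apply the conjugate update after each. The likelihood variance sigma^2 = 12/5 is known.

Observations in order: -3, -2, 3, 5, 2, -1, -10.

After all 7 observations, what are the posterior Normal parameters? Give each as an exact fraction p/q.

mu_0=-48/89, tau_0^2=132/445

obs 1: x=-3 → posterior Normal(-15/23, 132/115)
obs 2: x=-2 → posterior Normal(-37/34, 66/85)
obs 3: x=3 → posterior Normal(-4/45, 44/75)
obs 4: x=5 → posterior Normal(51/56, 33/70)
obs 5: x=2 → posterior Normal(73/67, 132/335)
obs 6: x=-1 → posterior Normal(31/39, 22/65)
obs 7: x=-10 → posterior Normal(-48/89, 132/445)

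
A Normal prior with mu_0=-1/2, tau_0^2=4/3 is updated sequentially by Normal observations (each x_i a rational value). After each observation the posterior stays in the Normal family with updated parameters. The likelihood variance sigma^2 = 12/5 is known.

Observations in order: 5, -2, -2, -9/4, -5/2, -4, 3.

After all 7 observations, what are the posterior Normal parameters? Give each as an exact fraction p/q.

mu_0=-113/176, tau_0^2=3/11

obs 1: x=5 → posterior Normal(41/28, 6/7)
obs 2: x=-2 → posterior Normal(21/38, 12/19)
obs 3: x=-2 → posterior Normal(1/48, 1/2)
obs 4: x=-9/4 → posterior Normal(-43/116, 12/29)
obs 5: x=-5/2 → posterior Normal(-93/136, 6/17)
obs 6: x=-4 → posterior Normal(-173/156, 4/13)
obs 7: x=3 → posterior Normal(-113/176, 3/11)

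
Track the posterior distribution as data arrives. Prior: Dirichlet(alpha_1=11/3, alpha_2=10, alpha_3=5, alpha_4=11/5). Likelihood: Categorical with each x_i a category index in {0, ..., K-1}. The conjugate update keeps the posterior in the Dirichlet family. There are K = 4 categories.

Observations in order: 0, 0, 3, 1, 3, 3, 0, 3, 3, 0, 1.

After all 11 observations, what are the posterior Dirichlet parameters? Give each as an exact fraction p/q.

alpha_1=23/3, alpha_2=12, alpha_3=5, alpha_4=36/5

obs 1: x=0 → posterior Dirichlet(14/3, 10, 5, 11/5)
obs 2: x=0 → posterior Dirichlet(17/3, 10, 5, 11/5)
obs 3: x=3 → posterior Dirichlet(17/3, 10, 5, 16/5)
obs 4: x=1 → posterior Dirichlet(17/3, 11, 5, 16/5)
obs 5: x=3 → posterior Dirichlet(17/3, 11, 5, 21/5)
obs 6: x=3 → posterior Dirichlet(17/3, 11, 5, 26/5)
obs 7: x=0 → posterior Dirichlet(20/3, 11, 5, 26/5)
obs 8: x=3 → posterior Dirichlet(20/3, 11, 5, 31/5)
obs 9: x=3 → posterior Dirichlet(20/3, 11, 5, 36/5)
obs 10: x=0 → posterior Dirichlet(23/3, 11, 5, 36/5)
obs 11: x=1 → posterior Dirichlet(23/3, 12, 5, 36/5)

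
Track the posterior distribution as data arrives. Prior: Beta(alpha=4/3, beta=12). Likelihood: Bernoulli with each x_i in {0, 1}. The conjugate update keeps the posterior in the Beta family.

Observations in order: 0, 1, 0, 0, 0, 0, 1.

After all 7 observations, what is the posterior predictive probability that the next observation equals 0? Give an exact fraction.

obs 1: x=0 → posterior Beta(4/3, 13)
obs 2: x=1 → posterior Beta(7/3, 13)
obs 3: x=0 → posterior Beta(7/3, 14)
obs 4: x=0 → posterior Beta(7/3, 15)
obs 5: x=0 → posterior Beta(7/3, 16)
obs 6: x=0 → posterior Beta(7/3, 17)
obs 7: x=1 → posterior Beta(10/3, 17)

51/61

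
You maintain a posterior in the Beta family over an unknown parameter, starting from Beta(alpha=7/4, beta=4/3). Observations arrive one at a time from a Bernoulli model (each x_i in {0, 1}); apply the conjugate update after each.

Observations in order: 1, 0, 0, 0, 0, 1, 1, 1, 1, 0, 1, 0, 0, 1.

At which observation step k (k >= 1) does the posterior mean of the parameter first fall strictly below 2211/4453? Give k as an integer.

k = 3

obs 1: x=1 → posterior Beta(11/4, 4/3)
obs 2: x=0 → posterior Beta(11/4, 7/3)
obs 3: x=0 → posterior Beta(11/4, 10/3)
obs 4: x=0 → posterior Beta(11/4, 13/3)
obs 5: x=0 → posterior Beta(11/4, 16/3)
obs 6: x=1 → posterior Beta(15/4, 16/3)
obs 7: x=1 → posterior Beta(19/4, 16/3)
obs 8: x=1 → posterior Beta(23/4, 16/3)
obs 9: x=1 → posterior Beta(27/4, 16/3)
obs 10: x=0 → posterior Beta(27/4, 19/3)
obs 11: x=1 → posterior Beta(31/4, 19/3)
obs 12: x=0 → posterior Beta(31/4, 22/3)
obs 13: x=0 → posterior Beta(31/4, 25/3)
obs 14: x=1 → posterior Beta(35/4, 25/3)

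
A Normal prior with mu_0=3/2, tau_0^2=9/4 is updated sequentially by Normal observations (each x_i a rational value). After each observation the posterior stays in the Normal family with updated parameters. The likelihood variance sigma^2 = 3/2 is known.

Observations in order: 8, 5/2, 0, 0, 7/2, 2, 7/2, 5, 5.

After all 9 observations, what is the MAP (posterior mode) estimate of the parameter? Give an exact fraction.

183/58

obs 1: x=8 → posterior Normal(27/5, 9/10)
obs 2: x=5/2 → posterior Normal(69/16, 9/16)
obs 3: x=0 → posterior Normal(69/22, 9/22)
obs 4: x=0 → posterior Normal(69/28, 9/28)
obs 5: x=7/2 → posterior Normal(45/17, 9/34)
obs 6: x=2 → posterior Normal(51/20, 9/40)
obs 7: x=7/2 → posterior Normal(123/46, 9/46)
obs 8: x=5 → posterior Normal(153/52, 9/52)
obs 9: x=5 → posterior Normal(183/58, 9/58)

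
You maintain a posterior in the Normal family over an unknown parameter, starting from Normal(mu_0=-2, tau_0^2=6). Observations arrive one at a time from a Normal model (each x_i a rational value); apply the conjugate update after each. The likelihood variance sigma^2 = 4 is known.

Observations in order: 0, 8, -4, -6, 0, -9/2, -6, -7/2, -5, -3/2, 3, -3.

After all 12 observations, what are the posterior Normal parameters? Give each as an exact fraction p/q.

mu_0=-143/76, tau_0^2=6/19

obs 1: x=0 → posterior Normal(-4/5, 12/5)
obs 2: x=8 → posterior Normal(5/2, 3/2)
obs 3: x=-4 → posterior Normal(8/11, 12/11)
obs 4: x=-6 → posterior Normal(-5/7, 6/7)
obs 5: x=0 → posterior Normal(-10/17, 12/17)
obs 6: x=-9/2 → posterior Normal(-47/40, 3/5)
obs 7: x=-6 → posterior Normal(-83/46, 12/23)
obs 8: x=-7/2 → posterior Normal(-2, 6/13)
obs 9: x=-5 → posterior Normal(-67/29, 12/29)
obs 10: x=-3/2 → posterior Normal(-143/64, 3/8)
obs 11: x=3 → posterior Normal(-25/14, 12/35)
obs 12: x=-3 → posterior Normal(-143/76, 6/19)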